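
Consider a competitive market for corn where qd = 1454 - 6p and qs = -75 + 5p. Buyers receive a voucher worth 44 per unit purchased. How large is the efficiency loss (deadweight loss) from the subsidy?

Deadweight loss = 2640

Pre-subsidy: 1454 - 6p = -75 + 5p gives p* = 139, q* = 620.
With the rebate, buyers effectively pay pb = ps − 44, where ps is the price sellers receive.
Demand in terms of ps becomes qd = 1454 − 6(ps − 44) = 1718 - 6ps. Setting this equal to supply: 1718 - 6ps = -75 + 5ps, so ps = 163.
Buyers pay pb = 163 − 44 = 119; q' = -75 + 5·163 = 740.
The subsidy expands output by 740 − 620 = 120 past the efficient level; on those units the gap between marginal cost and willingness to pay runs from 0 up to 44.
DWL = ½ × 44 × 120 = 2640.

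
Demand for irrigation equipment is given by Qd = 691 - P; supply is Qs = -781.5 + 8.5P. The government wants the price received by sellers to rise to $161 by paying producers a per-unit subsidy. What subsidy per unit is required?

At a seller price of 161, quantity supplied is -781.5 + 8.5·161 = 587.
Buyers absorb 587 only when they pay Pb with 691 − 1·Pb = 587, i.e. Pb = 104.
s = Ps − Pb = 161 − 104 = 57.

Required subsidy s = $57 per unit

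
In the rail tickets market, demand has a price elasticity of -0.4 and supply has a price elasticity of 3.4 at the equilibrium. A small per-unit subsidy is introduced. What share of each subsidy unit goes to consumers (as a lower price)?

Consumer share = 17/19

For a small subsidy around the equilibrium, the benefit split depends on the relative slopes, which at a point are proportional to the elasticities.
Buyer share = εs/(εs + |εd|) = 3.4/(3.4 + 0.4) = 17/19; seller share = |εd|/(εs + |εd|) = 2/19.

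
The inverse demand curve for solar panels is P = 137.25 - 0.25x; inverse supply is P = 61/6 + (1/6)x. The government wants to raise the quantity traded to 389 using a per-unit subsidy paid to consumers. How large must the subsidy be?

Required subsidy s = 35 per unit

At x = 389, from the demand curve buyers pay Pb = 137.25 − 0.25·389 = 40; from the supply curve sellers need Ps = 61/6 + (1/6)·389 = 75.
The subsidy must fill the gap: s = Ps − Pb = 75 − 40 = 35.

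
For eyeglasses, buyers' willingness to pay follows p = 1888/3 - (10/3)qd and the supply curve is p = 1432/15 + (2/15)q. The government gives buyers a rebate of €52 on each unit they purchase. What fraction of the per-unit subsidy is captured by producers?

Producer share = 1/26

Pre-subsidy: 1888/3 - (10/3)q = 1432/15 + (2/15)q gives q* = 154 and p* = 116.
With the rebate, buyers effectively pay pb = ps − 52, where ps is the price sellers receive.
On the curves, pb = 1888/3 - (10/3)q and ps = 1432/15 + (2/15)q; the wedge ps − pb = 52 gives 1432/15 + (2/15)q − (1888/3 - (10/3)q) = 52, so q' = 169.
Then pb = 1888/3 − (10/3)·169 = 66 and ps = 1432/15 + (2/15)·169 = 118.
Buyers' price falls by p* − pb = 116 − 66 = 50; sellers' price rises by ps − p* = 118 − 116 = 2.
So producers capture 2/52 = 1/26 of each unit of subsidy.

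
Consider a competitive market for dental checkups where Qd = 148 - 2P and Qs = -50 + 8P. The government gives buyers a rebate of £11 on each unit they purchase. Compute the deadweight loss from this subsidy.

Deadweight loss = £96.8

Pre-subsidy: 148 - 2P = -50 + 8P gives P* = 19.8, Q* = 108.4.
With the rebate, buyers effectively pay Pb = Ps − 11, where Ps is the price sellers receive.
Demand in terms of Ps becomes Qd = 148 − 2(Ps − 11) = 170 - 2Ps. Setting this equal to supply: 170 - 2Ps = -50 + 8Ps, so Ps = 22.
Buyers pay Pb = 22 − 11 = 11; Q' = -50 + 8·22 = 126.
The subsidy expands output by 126 − 108.4 = 17.6 past the efficient level; on those units the gap between marginal cost and willingness to pay runs from 0 up to 11.
DWL = ½ × 11 × 17.6 = 96.8.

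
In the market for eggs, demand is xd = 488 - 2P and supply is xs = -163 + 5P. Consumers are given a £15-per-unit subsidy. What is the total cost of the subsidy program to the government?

Government cost = 33960/7

Pre-subsidy: 488 - 2P = -163 + 5P gives P* = 93, x* = 302.
With the rebate, buyers effectively pay Pb = Ps − 15, where Ps is the price sellers receive.
Demand in terms of Ps becomes xd = 488 − 2(Ps − 15) = 518 - 2Ps. Setting this equal to supply: 518 - 2Ps = -163 + 5Ps, so Ps = 681/7.
Buyers pay Pb = 681/7 − 15 = 576/7; x' = -163 + 5·(681/7) = 2264/7.
Government outlay = subsidy × quantity = 15 × 2264/7 = 33960/7.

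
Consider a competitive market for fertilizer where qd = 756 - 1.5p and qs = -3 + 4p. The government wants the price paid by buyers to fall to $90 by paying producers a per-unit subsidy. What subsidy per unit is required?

At a buyer price of 90, quantity demanded is 756 − 1.5·90 = 621.
Sellers supply 621 only when they receive ps with -3 + 4·ps = 621, i.e. ps = 156.
s = ps − pb = 156 − 90 = 66.

Required subsidy s = $66 per unit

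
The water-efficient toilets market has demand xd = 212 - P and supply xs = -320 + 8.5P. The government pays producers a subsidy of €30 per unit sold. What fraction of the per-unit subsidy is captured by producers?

Producer share = 2/19

Pre-subsidy: 212 - P = -320 + 8.5P gives P* = 56, x* = 156.
With the subsidy, sellers receive Ps = Pb + 30 for each unit, where Pb is the price buyers pay.
Supply in terms of Pb becomes xs = -320 + 8.5(Pb + 30) = -65 + 8.5Pb. Setting this equal to demand: 212 - Pb = -65 + 8.5Pb, so Pb = 554/19.
Sellers receive Ps = 554/19 + 30 = 1124/19; x' = 212 − 1·(554/19) = 3474/19.
Buyers' price falls by P* − Pb = 56 − 554/19 = 510/19; sellers' price rises by Ps − P* = 1124/19 − 56 = 60/19.
So producers capture (60/19)/30 = 2/19 of each unit of subsidy.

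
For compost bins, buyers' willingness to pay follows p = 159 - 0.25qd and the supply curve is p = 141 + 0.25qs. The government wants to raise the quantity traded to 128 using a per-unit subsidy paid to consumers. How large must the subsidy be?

At q = 128, from the demand curve buyers pay pb = 159 − 0.25·128 = 127; from the supply curve sellers need ps = 141 + 0.25·128 = 173.
The subsidy must fill the gap: s = ps − pb = 173 − 127 = 46.

Required subsidy s = 46 per unit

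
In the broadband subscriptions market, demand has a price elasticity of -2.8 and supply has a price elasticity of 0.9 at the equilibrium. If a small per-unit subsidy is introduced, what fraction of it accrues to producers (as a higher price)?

Producer share = 28/37

For a small subsidy around the equilibrium, the benefit split depends on the relative slopes, which at a point are proportional to the elasticities.
Buyer share = εs/(εs + |εd|) = 0.9/(0.9 + 2.8) = 9/37; seller share = |εd|/(εs + |εd|) = 28/37.
So producers capture 28/37 of the subsidy.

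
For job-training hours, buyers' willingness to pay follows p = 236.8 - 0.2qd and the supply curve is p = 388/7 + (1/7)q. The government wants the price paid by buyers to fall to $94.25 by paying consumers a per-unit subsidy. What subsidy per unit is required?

At a buyer price of 94.25, quantity demanded is 1184 − 5·94.25 = 712.75.
Sellers supply 712.75 only when they receive ps = 388/7 + (1/7)·712.75 = 157.25.
s = ps − pb = 157.25 − 94.25 = 63.

Required subsidy s = $63 per unit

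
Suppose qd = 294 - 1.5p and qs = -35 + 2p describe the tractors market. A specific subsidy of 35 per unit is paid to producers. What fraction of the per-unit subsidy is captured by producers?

Pre-subsidy: 294 - 1.5p = -35 + 2p gives p* = 94, q* = 153.
With the subsidy, sellers receive ps = pb + 35 for each unit, where pb is the price buyers pay.
Supply in terms of pb becomes qs = -35 + 2(pb + 35) = 35 + 2pb. Setting this equal to demand: 294 - 1.5pb = 35 + 2pb, so pb = 74.
Sellers receive ps = 74 + 35 = 109; q' = 294 − 1.5·74 = 183.
Buyers' price falls by p* − pb = 94 − 74 = 20; sellers' price rises by ps − p* = 109 − 94 = 15.
So producers capture 15/35 = 3/7 of each unit of subsidy.

Producer share = 3/7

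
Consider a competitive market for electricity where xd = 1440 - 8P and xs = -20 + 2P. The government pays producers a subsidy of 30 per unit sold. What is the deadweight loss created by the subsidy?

Pre-subsidy: 1440 - 8P = -20 + 2P gives P* = 146, x* = 272.
With the subsidy, sellers receive Ps = Pb + 30 for each unit, where Pb is the price buyers pay.
Supply in terms of Pb becomes xs = -20 + 2(Pb + 30) = 40 + 2Pb. Setting this equal to demand: 1440 - 8Pb = 40 + 2Pb, so Pb = 140.
Sellers receive Ps = 140 + 30 = 170; x' = 1440 − 8·140 = 320.
The subsidy expands output by 320 − 272 = 48 past the efficient level; on those units the gap between marginal cost and willingness to pay runs from 0 up to 30.
DWL = ½ × 30 × 48 = 720.

Deadweight loss = 720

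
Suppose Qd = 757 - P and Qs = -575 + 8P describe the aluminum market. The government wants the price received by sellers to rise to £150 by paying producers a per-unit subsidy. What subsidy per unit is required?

At a seller price of 150, quantity supplied is -575 + 8·150 = 625.
Buyers absorb 625 only when they pay Pb with 757 − 1·Pb = 625, i.e. Pb = 132.
s = Ps − Pb = 150 − 132 = 18.

Required subsidy s = £18 per unit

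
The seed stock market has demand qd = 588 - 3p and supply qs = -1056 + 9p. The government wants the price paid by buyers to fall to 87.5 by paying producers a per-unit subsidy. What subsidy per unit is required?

At a buyer price of 87.5, quantity demanded is 588 − 3·87.5 = 325.5.
Sellers supply 325.5 only when they receive ps with -1056 + 9·ps = 325.5, i.e. ps = 153.5.
s = ps − pb = 153.5 − 87.5 = 66.

Required subsidy s = 66 per unit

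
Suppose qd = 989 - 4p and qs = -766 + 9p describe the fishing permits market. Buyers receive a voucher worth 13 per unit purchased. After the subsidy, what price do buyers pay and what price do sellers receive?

Pre-subsidy: 989 - 4p = -766 + 9p gives p* = 135, q* = 449.
With the rebate, buyers effectively pay pb = ps − 13, where ps is the price sellers receive.
Demand in terms of ps becomes qd = 989 − 4(ps − 13) = 1041 - 4ps. Setting this equal to supply: 1041 - 4ps = -766 + 9ps, so ps = 139.
Buyers pay pb = 139 − 13 = 126; q' = -766 + 9·139 = 485.

Buyers pay 126; sellers receive 139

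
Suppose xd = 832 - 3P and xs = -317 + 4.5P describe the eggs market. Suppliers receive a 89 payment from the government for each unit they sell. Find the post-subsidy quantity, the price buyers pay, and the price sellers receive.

x' = 532.6; buyers pay 99.8; sellers receive 188.8

Pre-subsidy: 832 - 3P = -317 + 4.5P gives P* = 153.2, x* = 372.4.
With the subsidy, sellers receive Ps = Pb + 89 for each unit, where Pb is the price buyers pay.
Supply in terms of Pb becomes xs = -317 + 4.5(Pb + 89) = 83.5 + 4.5Pb. Setting this equal to demand: 832 - 3Pb = 83.5 + 4.5Pb, so Pb = 99.8.
Sellers receive Ps = 99.8 + 89 = 188.8; x' = 832 − 3·99.8 = 532.6.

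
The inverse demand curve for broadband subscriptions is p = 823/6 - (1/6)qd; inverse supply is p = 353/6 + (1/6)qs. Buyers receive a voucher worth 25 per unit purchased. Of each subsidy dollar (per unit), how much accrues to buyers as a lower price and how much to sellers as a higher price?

Buyers gain 12.5 per unit; sellers gain 12.5 per unit

Pre-subsidy: 823/6 - (1/6)q = 353/6 + (1/6)q gives q* = 235 and p* = 98.
With the rebate, buyers effectively pay pb = ps − 25, where ps is the price sellers receive.
On the curves, pb = 823/6 - (1/6)q and ps = 353/6 + (1/6)q; the wedge ps − pb = 25 gives 353/6 + (1/6)q − (823/6 - (1/6)q) = 25, so q' = 310.
Then pb = 823/6 − (1/6)·310 = 85.5 and ps = 353/6 + (1/6)·310 = 110.5.
Buyers' price falls by p* − pb = 98 − 85.5 = 12.5; sellers' price rises by ps − p* = 110.5 − 98 = 12.5.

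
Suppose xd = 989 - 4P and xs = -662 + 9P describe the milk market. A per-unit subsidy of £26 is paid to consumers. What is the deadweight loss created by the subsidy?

Deadweight loss = £936

Pre-subsidy: 989 - 4P = -662 + 9P gives P* = 127, x* = 481.
With the rebate, buyers effectively pay Pb = Ps − 26, where Ps is the price sellers receive.
Demand in terms of Ps becomes xd = 989 − 4(Ps − 26) = 1093 - 4Ps. Setting this equal to supply: 1093 - 4Ps = -662 + 9Ps, so Ps = 135.
Buyers pay Pb = 135 − 26 = 109; x' = -662 + 9·135 = 553.
The subsidy expands output by 553 − 481 = 72 past the efficient level; on those units the gap between marginal cost and willingness to pay runs from 0 up to 26.
DWL = ½ × 26 × 72 = 936.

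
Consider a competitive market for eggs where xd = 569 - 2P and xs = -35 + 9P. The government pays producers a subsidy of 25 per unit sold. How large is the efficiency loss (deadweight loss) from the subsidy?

Deadweight loss = 5625/11

Pre-subsidy: 569 - 2P = -35 + 9P gives P* = 604/11, x* = 5051/11.
With the subsidy, sellers receive Ps = Pb + 25 for each unit, where Pb is the price buyers pay.
Supply in terms of Pb becomes xs = -35 + 9(Pb + 25) = 190 + 9Pb. Setting this equal to demand: 569 - 2Pb = 190 + 9Pb, so Pb = 379/11.
Sellers receive Ps = 379/11 + 25 = 654/11; x' = 569 − 2·(379/11) = 5501/11.
The subsidy expands output by 5501/11 − 5051/11 = 450/11 past the efficient level; on those units the gap between marginal cost and willingness to pay runs from 0 up to 25.
DWL = ½ × 25 × 450/11 = 5625/11.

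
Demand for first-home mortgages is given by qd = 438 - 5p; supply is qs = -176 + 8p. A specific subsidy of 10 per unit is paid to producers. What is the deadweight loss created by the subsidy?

Deadweight loss = 2000/13

Pre-subsidy: 438 - 5p = -176 + 8p gives p* = 614/13, q* = 2624/13.
With the subsidy, sellers receive ps = pb + 10 for each unit, where pb is the price buyers pay.
Supply in terms of pb becomes qs = -176 + 8(pb + 10) = -96 + 8pb. Setting this equal to demand: 438 - 5pb = -96 + 8pb, so pb = 534/13.
Sellers receive ps = 534/13 + 10 = 664/13; q' = 438 − 5·(534/13) = 3024/13.
The subsidy expands output by 3024/13 − 2624/13 = 400/13 past the efficient level; on those units the gap between marginal cost and willingness to pay runs from 0 up to 10.
DWL = ½ × 10 × 400/13 = 2000/13.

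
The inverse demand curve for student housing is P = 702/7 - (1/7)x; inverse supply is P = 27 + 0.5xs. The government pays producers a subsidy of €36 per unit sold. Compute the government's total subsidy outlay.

Government cost = €6120

Pre-subsidy: 702/7 - (1/7)x = 27 + 0.5x gives x* = 114 and P* = 84.
With the subsidy, sellers receive Ps = Pb + 36 for each unit, where Pb is the price buyers pay.
On the curves, Pb = 702/7 - (1/7)x and Ps = 27 + 0.5x; the wedge Ps − Pb = 36 gives 27 + 0.5x − (702/7 - (1/7)x) = 36, so x' = 170.
Then Pb = 702/7 − (1/7)·170 = 76 and Ps = 27 + 0.5·170 = 112.
Government outlay = subsidy × quantity = 36 × 170 = 6120.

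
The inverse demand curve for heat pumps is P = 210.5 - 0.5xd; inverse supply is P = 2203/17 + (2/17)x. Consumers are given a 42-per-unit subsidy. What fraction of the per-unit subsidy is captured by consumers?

Consumer share = 17/21

Pre-subsidy: 210.5 - 0.5x = 2203/17 + (2/17)x gives x* = 131 and P* = 145.
With the rebate, buyers effectively pay Pb = Ps − 42, where Ps is the price sellers receive.
On the curves, Pb = 210.5 - 0.5x and Ps = 2203/17 + (2/17)x; the wedge Ps − Pb = 42 gives 2203/17 + (2/17)x − (210.5 - 0.5x) = 42, so x' = 199.
Then Pb = 210.5 − 0.5·199 = 111 and Ps = 2203/17 + (2/17)·199 = 153.
Buyers' price falls by P* − Pb = 145 − 111 = 34; sellers' price rises by Ps − P* = 153 − 145 = 8.
So consumers capture 34/42 = 17/21 of each unit of subsidy.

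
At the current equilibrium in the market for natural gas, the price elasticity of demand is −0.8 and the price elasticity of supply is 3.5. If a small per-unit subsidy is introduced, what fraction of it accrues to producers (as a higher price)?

For a small subsidy around the equilibrium, the benefit split depends on the relative slopes, which at a point are proportional to the elasticities.
Buyer share = εs/(εs + |εd|) = 3.5/(3.5 + 0.8) = 35/43; seller share = |εd|/(εs + |εd|) = 8/43.
So producers capture 8/43 of the subsidy.

Producer share = 8/43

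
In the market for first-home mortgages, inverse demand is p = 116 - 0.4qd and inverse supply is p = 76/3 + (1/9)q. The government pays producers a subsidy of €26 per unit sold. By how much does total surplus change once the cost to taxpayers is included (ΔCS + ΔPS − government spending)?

Net change in total surplus = -15210/23

Pre-subsidy: 116 - 0.4q = 76/3 + (1/9)q gives q* = 4080/23 and p* = 1036/23.
With the subsidy, sellers receive ps = pb + 26 for each unit, where pb is the price buyers pay.
On the curves, pb = 116 - 0.4q and ps = 76/3 + (1/9)q; the wedge ps − pb = 26 gives 76/3 + (1/9)q − (116 - 0.4q) = 26, so q' = 5250/23.
Then pb = 116 − 0.4·(5250/23) = 568/23 and ps = 76/3 + (1/9)·(5250/23) = 1166/23.
ΔCS = ½(4080/23 + 5250/23)(1036/23 − 568/23) = 2183220/529; ΔPS = ½(4080/23 + 5250/23)(1166/23 − 1036/23) = 606450/529.
Government spending = 26 × 5250/23 = 136500/23.
Net change = 2183220/529 + 606450/529 − 136500/23 = -15210/23. The loss equals the DWL triangle ½·26·1170/23.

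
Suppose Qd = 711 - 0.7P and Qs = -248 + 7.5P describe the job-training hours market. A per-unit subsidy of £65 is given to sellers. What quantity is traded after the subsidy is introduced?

Pre-subsidy: 711 - 0.7P = -248 + 7.5P gives P* = 4795/41, Q* = 51589/82.
With the subsidy, sellers receive Ps = Pb + 65 for each unit, where Pb is the price buyers pay.
Supply in terms of Pb becomes Qs = -248 + 7.5(Pb + 65) = 239.5 + 7.5Pb. Setting this equal to demand: 711 - 0.7Pb = 239.5 + 7.5Pb, so Pb = 57.5.
Sellers receive Ps = 57.5 + 65 = 122.5; Q' = 711 − 0.7·57.5 = 670.75.

Q' = 670.75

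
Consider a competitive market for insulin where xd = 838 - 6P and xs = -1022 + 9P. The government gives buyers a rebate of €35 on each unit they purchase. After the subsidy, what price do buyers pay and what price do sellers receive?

Pre-subsidy: 838 - 6P = -1022 + 9P gives P* = 124, x* = 94.
With the rebate, buyers effectively pay Pb = Ps − 35, where Ps is the price sellers receive.
Demand in terms of Ps becomes xd = 838 − 6(Ps − 35) = 1048 - 6Ps. Setting this equal to supply: 1048 - 6Ps = -1022 + 9Ps, so Ps = 138.
Buyers pay Pb = 138 − 35 = 103; x' = -1022 + 9·138 = 220.

Buyers pay €103; sellers receive €138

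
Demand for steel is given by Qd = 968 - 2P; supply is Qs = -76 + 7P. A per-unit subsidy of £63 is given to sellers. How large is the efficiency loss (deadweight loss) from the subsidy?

Deadweight loss = £3087

Pre-subsidy: 968 - 2P = -76 + 7P gives P* = 116, Q* = 736.
With the subsidy, sellers receive Ps = Pb + 63 for each unit, where Pb is the price buyers pay.
Supply in terms of Pb becomes Qs = -76 + 7(Pb + 63) = 365 + 7Pb. Setting this equal to demand: 968 - 2Pb = 365 + 7Pb, so Pb = 67.
Sellers receive Ps = 67 + 63 = 130; Q' = 968 − 2·67 = 834.
The subsidy expands output by 834 − 736 = 98 past the efficient level; on those units the gap between marginal cost and willingness to pay runs from 0 up to 63.
DWL = ½ × 63 × 98 = 3087.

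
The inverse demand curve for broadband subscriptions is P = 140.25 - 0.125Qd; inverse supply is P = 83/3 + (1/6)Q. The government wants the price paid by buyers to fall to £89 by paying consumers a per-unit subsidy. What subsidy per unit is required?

At a buyer price of 89, quantity demanded is 1122 − 8·89 = 410.
Sellers supply 410 only when they receive Ps = 83/3 + (1/6)·410 = 96.
s = Ps − Pb = 96 − 89 = 7.

Required subsidy s = £7 per unit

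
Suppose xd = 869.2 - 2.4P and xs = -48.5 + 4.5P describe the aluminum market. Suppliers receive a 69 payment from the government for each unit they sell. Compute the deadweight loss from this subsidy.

Pre-subsidy: 869.2 - 2.4P = -48.5 + 4.5P gives P* = 133, x* = 550.
With the subsidy, sellers receive Ps = Pb + 69 for each unit, where Pb is the price buyers pay.
Supply in terms of Pb becomes xs = -48.5 + 4.5(Pb + 69) = 262 + 4.5Pb. Setting this equal to demand: 869.2 - 2.4Pb = 262 + 4.5Pb, so Pb = 88.
Sellers receive Ps = 88 + 69 = 157; x' = 869.2 − 2.4·88 = 658.
The subsidy expands output by 658 − 550 = 108 past the efficient level; on those units the gap between marginal cost and willingness to pay runs from 0 up to 69.
DWL = ½ × 69 × 108 = 3726.

Deadweight loss = 3726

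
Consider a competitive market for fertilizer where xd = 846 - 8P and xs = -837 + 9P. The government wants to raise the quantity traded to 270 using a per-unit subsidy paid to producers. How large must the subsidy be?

Required subsidy s = 51 per unit

At x = 270, invert demand for the buyer price: Pb = (846 − 270)/8 = 72; invert supply for the seller price: Ps = (270 − (-837))/9 = 123.
The subsidy must fill the gap: s = Ps − Pb = 123 − 72 = 51.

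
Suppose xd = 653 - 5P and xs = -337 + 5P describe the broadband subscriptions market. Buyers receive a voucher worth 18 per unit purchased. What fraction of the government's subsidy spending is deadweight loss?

Pre-subsidy: 653 - 5P = -337 + 5P gives P* = 99, x* = 158.
With the rebate, buyers effectively pay Pb = Ps − 18, where Ps is the price sellers receive.
Demand in terms of Ps becomes xd = 653 − 5(Ps − 18) = 743 - 5Ps. Setting this equal to supply: 743 - 5Ps = -337 + 5Ps, so Ps = 108.
Buyers pay Pb = 108 − 18 = 90; x' = -337 + 5·108 = 203.
ΔCS = ½(158 + 203)(99 − 90) = 1624.5; ΔPS = ½(158 + 203)(108 − 99) = 1624.5.
Government spending = 18 × 203 = 3654.
DWL = ½ × 18 × (203 − 158) = 405; fraction = 405 / 3654 = 45/406.

DWL / government spending = 45/406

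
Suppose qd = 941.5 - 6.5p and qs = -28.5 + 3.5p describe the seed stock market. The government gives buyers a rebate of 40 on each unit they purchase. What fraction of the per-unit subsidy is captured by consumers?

Pre-subsidy: 941.5 - 6.5p = -28.5 + 3.5p gives p* = 97, q* = 311.
With the rebate, buyers effectively pay pb = ps − 40, where ps is the price sellers receive.
Demand in terms of ps becomes qd = 941.5 − 6.5(ps − 40) = 1201.5 - 6.5ps. Setting this equal to supply: 1201.5 - 6.5ps = -28.5 + 3.5ps, so ps = 123.
Buyers pay pb = 123 − 40 = 83; q' = -28.5 + 3.5·123 = 402.
Buyers' price falls by p* − pb = 97 − 83 = 14; sellers' price rises by ps − p* = 123 − 97 = 26.
So consumers capture 14/40 = 0.35 of each unit of subsidy.

Consumer share = 0.35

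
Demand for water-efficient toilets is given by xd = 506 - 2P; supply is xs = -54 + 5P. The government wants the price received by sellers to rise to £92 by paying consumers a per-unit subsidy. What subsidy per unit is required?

Required subsidy s = £42 per unit

At a seller price of 92, quantity supplied is -54 + 5·92 = 406.
Buyers absorb 406 only when they pay Pb with 506 − 2·Pb = 406, i.e. Pb = 50.
s = Ps − Pb = 92 − 50 = 42.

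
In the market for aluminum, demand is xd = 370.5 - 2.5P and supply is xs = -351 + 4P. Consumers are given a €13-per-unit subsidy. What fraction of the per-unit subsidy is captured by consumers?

Pre-subsidy: 370.5 - 2.5P = -351 + 4P gives P* = 111, x* = 93.
With the rebate, buyers effectively pay Pb = Ps − 13, where Ps is the price sellers receive.
Demand in terms of Ps becomes xd = 370.5 − 2.5(Ps − 13) = 403 - 2.5Ps. Setting this equal to supply: 403 - 2.5Ps = -351 + 4Ps, so Ps = 116.
Buyers pay Pb = 116 − 13 = 103; x' = -351 + 4·116 = 113.
Buyers' price falls by P* − Pb = 111 − 103 = 8; sellers' price rises by Ps − P* = 116 − 111 = 5.
So consumers capture 8/13 = 8/13 of each unit of subsidy.

Consumer share = 8/13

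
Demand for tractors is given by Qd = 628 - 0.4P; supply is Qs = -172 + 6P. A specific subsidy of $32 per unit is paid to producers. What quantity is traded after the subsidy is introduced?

Q' = 590

Pre-subsidy: 628 - 0.4P = -172 + 6P gives P* = 125, Q* = 578.
With the subsidy, sellers receive Ps = Pb + 32 for each unit, where Pb is the price buyers pay.
Supply in terms of Pb becomes Qs = -172 + 6(Pb + 32) = 20 + 6Pb. Setting this equal to demand: 628 - 0.4Pb = 20 + 6Pb, so Pb = 95.
Sellers receive Ps = 95 + 32 = 127; Q' = 628 − 0.4·95 = 590.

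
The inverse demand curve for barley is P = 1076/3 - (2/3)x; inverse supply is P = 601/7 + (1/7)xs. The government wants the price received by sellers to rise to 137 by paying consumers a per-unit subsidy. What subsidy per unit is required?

Required subsidy s = 17 per unit

At a seller price of 137, quantity supplied is -601 + 7·137 = 358.
Buyers absorb 358 only when they pay Pb = 1076/3 − (2/3)·358 = 120.
s = Ps − Pb = 137 − 120 = 17.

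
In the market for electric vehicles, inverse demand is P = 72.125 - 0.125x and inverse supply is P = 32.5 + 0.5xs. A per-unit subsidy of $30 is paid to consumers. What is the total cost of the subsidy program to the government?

Pre-subsidy: 72.125 - 0.125x = 32.5 + 0.5x gives x* = 63.4 and P* = 64.2.
With the rebate, buyers effectively pay Pb = Ps − 30, where Ps is the price sellers receive.
On the curves, Pb = 72.125 - 0.125x and Ps = 32.5 + 0.5x; the wedge Ps − Pb = 30 gives 32.5 + 0.5x − (72.125 - 0.125x) = 30, so x' = 111.4.
Then Pb = 72.125 − 0.125·111.4 = 58.2 and Ps = 32.5 + 0.5·111.4 = 88.2.
Government outlay = subsidy × quantity = 30 × 111.4 = 3342.

Government cost = $3342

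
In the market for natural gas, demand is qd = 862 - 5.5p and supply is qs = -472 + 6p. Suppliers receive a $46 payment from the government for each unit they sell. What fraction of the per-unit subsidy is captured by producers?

Producer share = 11/23

Pre-subsidy: 862 - 5.5p = -472 + 6p gives p* = 116, q* = 224.
With the subsidy, sellers receive ps = pb + 46 for each unit, where pb is the price buyers pay.
Supply in terms of pb becomes qs = -472 + 6(pb + 46) = -196 + 6pb. Setting this equal to demand: 862 - 5.5pb = -196 + 6pb, so pb = 92.
Sellers receive ps = 92 + 46 = 138; q' = 862 − 5.5·92 = 356.
Buyers' price falls by p* − pb = 116 − 92 = 24; sellers' price rises by ps − p* = 138 − 116 = 22.
So producers capture 22/46 = 11/23 of each unit of subsidy.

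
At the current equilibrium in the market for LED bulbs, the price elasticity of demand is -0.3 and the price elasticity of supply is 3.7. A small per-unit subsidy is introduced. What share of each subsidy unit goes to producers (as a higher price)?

Producer share = 0.075

For a small subsidy around the equilibrium, the benefit split depends on the relative slopes, which at a point are proportional to the elasticities.
Buyer share = εs/(εs + |εd|) = 3.7/(3.7 + 0.3) = 0.925; seller share = |εd|/(εs + |εd|) = 0.075.
So producers capture 0.075 of the subsidy.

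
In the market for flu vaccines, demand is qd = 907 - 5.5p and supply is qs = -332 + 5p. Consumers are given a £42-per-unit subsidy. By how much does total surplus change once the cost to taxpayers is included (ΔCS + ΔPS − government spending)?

Net change in total surplus = -£2310

Pre-subsidy: 907 - 5.5p = -332 + 5p gives p* = 118, q* = 258.
With the rebate, buyers effectively pay pb = ps − 42, where ps is the price sellers receive.
Demand in terms of ps becomes qd = 907 − 5.5(ps − 42) = 1138 - 5.5ps. Setting this equal to supply: 1138 - 5.5ps = -332 + 5ps, so ps = 140.
Buyers pay pb = 140 − 42 = 98; q' = -332 + 5·140 = 368.
ΔCS = ½(258 + 368)(118 − 98) = 6260; ΔPS = ½(258 + 368)(140 − 118) = 6886.
Government spending = 42 × 368 = 15456.
Net change = 6260 + 6886 − 15456 = -2310. The loss equals the DWL triangle ½·42·110.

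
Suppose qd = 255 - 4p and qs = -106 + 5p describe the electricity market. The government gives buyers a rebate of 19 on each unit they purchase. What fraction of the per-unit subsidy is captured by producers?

Producer share = 4/9

Pre-subsidy: 255 - 4p = -106 + 5p gives p* = 361/9, q* = 851/9.
With the rebate, buyers effectively pay pb = ps − 19, where ps is the price sellers receive.
Demand in terms of ps becomes qd = 255 − 4(ps − 19) = 331 - 4ps. Setting this equal to supply: 331 - 4ps = -106 + 5ps, so ps = 437/9.
Buyers pay pb = 437/9 − 19 = 266/9; q' = -106 + 5·(437/9) = 1231/9.
Buyers' price falls by p* − pb = 361/9 − 266/9 = 95/9; sellers' price rises by ps − p* = 437/9 − 361/9 = 76/9.
So producers capture (76/9)/19 = 4/9 of each unit of subsidy.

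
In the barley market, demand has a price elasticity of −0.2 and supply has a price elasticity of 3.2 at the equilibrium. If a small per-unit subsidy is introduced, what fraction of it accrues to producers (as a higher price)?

For a small subsidy around the equilibrium, the benefit split depends on the relative slopes, which at a point are proportional to the elasticities.
Buyer share = εs/(εs + |εd|) = 3.2/(3.2 + 0.2) = 16/17; seller share = |εd|/(εs + |εd|) = 1/17.
So producers capture 1/17 of the subsidy.

Producer share = 1/17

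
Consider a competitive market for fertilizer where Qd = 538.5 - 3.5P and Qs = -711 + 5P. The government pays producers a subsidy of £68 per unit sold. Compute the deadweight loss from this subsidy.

Pre-subsidy: 538.5 - 3.5P = -711 + 5P gives P* = 147, Q* = 24.
With the subsidy, sellers receive Ps = Pb + 68 for each unit, where Pb is the price buyers pay.
Supply in terms of Pb becomes Qs = -711 + 5(Pb + 68) = -371 + 5Pb. Setting this equal to demand: 538.5 - 3.5Pb = -371 + 5Pb, so Pb = 107.
Sellers receive Ps = 107 + 68 = 175; Q' = 538.5 − 3.5·107 = 164.
The subsidy expands output by 164 − 24 = 140 past the efficient level; on those units the gap between marginal cost and willingness to pay runs from 0 up to 68.
DWL = ½ × 68 × 140 = 4760.

Deadweight loss = £4760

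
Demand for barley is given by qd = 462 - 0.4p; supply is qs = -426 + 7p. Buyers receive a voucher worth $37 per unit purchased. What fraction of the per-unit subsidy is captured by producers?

Producer share = 2/37

Pre-subsidy: 462 - 0.4p = -426 + 7p gives p* = 120, q* = 414.
With the rebate, buyers effectively pay pb = ps − 37, where ps is the price sellers receive.
Demand in terms of ps becomes qd = 462 − 0.4(ps − 37) = 476.8 - 0.4ps. Setting this equal to supply: 476.8 - 0.4ps = -426 + 7ps, so ps = 122.
Buyers pay pb = 122 − 37 = 85; q' = -426 + 7·122 = 428.
Buyers' price falls by p* − pb = 120 − 85 = 35; sellers' price rises by ps − p* = 122 − 120 = 2.
So producers capture 2/37 = 2/37 of each unit of subsidy.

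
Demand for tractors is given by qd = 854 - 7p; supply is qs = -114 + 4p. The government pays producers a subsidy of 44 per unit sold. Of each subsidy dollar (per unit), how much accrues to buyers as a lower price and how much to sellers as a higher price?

Buyers gain 16 per unit; sellers gain 28 per unit

Pre-subsidy: 854 - 7p = -114 + 4p gives p* = 88, q* = 238.
With the subsidy, sellers receive ps = pb + 44 for each unit, where pb is the price buyers pay.
Supply in terms of pb becomes qs = -114 + 4(pb + 44) = 62 + 4pb. Setting this equal to demand: 854 - 7pb = 62 + 4pb, so pb = 72.
Sellers receive ps = 72 + 44 = 116; q' = 854 − 7·72 = 350.
Buyers' price falls by p* − pb = 88 − 72 = 16; sellers' price rises by ps − p* = 116 − 88 = 28.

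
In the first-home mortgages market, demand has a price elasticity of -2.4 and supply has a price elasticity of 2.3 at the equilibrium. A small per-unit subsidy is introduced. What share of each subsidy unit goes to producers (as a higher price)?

Producer share = 24/47

For a small subsidy around the equilibrium, the benefit split depends on the relative slopes, which at a point are proportional to the elasticities.
Buyer share = εs/(εs + |εd|) = 2.3/(2.3 + 2.4) = 23/47; seller share = |εd|/(εs + |εd|) = 24/47.
So producers capture 24/47 of the subsidy.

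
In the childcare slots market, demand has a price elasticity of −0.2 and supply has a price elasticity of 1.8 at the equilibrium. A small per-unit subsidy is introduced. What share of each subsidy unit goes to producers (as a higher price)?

Producer share = 0.1

For a small subsidy around the equilibrium, the benefit split depends on the relative slopes, which at a point are proportional to the elasticities.
Buyer share = εs/(εs + |εd|) = 1.8/(1.8 + 0.2) = 0.9; seller share = |εd|/(εs + |εd|) = 0.1.
So producers capture 0.1 of the subsidy.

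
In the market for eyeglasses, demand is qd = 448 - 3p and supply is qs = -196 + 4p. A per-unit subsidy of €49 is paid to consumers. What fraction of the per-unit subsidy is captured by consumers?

Pre-subsidy: 448 - 3p = -196 + 4p gives p* = 92, q* = 172.
With the rebate, buyers effectively pay pb = ps − 49, where ps is the price sellers receive.
Demand in terms of ps becomes qd = 448 − 3(ps − 49) = 595 - 3ps. Setting this equal to supply: 595 - 3ps = -196 + 4ps, so ps = 113.
Buyers pay pb = 113 − 49 = 64; q' = -196 + 4·113 = 256.
Buyers' price falls by p* − pb = 92 − 64 = 28; sellers' price rises by ps − p* = 113 − 92 = 21.
So consumers capture 28/49 = 4/7 of each unit of subsidy.

Consumer share = 4/7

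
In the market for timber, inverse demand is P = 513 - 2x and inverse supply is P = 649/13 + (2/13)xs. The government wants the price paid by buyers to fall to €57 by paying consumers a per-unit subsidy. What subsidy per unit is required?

At a buyer price of 57, quantity demanded is 256.5 − 0.5·57 = 228.
Sellers supply 228 only when they receive Ps = 649/13 + (2/13)·228 = 85.
s = Ps − Pb = 85 − 57 = 28.

Required subsidy s = €28 per unit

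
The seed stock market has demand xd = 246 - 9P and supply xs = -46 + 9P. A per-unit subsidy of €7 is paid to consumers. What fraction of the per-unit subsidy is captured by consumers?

Pre-subsidy: 246 - 9P = -46 + 9P gives P* = 146/9, x* = 100.
With the rebate, buyers effectively pay Pb = Ps − 7, where Ps is the price sellers receive.
Demand in terms of Ps becomes xd = 246 − 9(Ps − 7) = 309 - 9Ps. Setting this equal to supply: 309 - 9Ps = -46 + 9Ps, so Ps = 355/18.
Buyers pay Pb = 355/18 − 7 = 229/18; x' = -46 + 9·(355/18) = 131.5.
Buyers' price falls by P* − Pb = 146/9 − 229/18 = 3.5; sellers' price rises by Ps − P* = 355/18 − 146/9 = 3.5.
So consumers capture 3.5/7 = 0.5 of each unit of subsidy.

Consumer share = 0.5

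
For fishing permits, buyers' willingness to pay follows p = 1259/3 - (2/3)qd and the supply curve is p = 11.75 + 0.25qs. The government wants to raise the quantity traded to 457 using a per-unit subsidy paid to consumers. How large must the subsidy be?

At q = 457, from the demand curve buyers pay pb = 1259/3 − (2/3)·457 = 115; from the supply curve sellers need ps = 11.75 + 0.25·457 = 126.
The subsidy must fill the gap: s = ps − pb = 126 − 115 = 11.

Required subsidy s = 11 per unit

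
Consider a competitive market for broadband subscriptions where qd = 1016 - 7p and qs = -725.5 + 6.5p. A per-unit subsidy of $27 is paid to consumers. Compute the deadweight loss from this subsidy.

Pre-subsidy: 1016 - 7p = -725.5 + 6.5p gives p* = 129, q* = 113.
With the rebate, buyers effectively pay pb = ps − 27, where ps is the price sellers receive.
Demand in terms of ps becomes qd = 1016 − 7(ps − 27) = 1205 - 7ps. Setting this equal to supply: 1205 - 7ps = -725.5 + 6.5ps, so ps = 143.
Buyers pay pb = 143 − 27 = 116; q' = -725.5 + 6.5·143 = 204.
The subsidy expands output by 204 − 113 = 91 past the efficient level; on those units the gap between marginal cost and willingness to pay runs from 0 up to 27.
DWL = ½ × 27 × 91 = 1228.5.

Deadweight loss = $1228.5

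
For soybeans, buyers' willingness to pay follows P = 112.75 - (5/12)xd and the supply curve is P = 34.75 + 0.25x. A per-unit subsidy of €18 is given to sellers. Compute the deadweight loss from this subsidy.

Deadweight loss = €243

Pre-subsidy: 112.75 - (5/12)x = 34.75 + 0.25x gives x* = 117 and P* = 64.
With the subsidy, sellers receive Ps = Pb + 18 for each unit, where Pb is the price buyers pay.
On the curves, Pb = 112.75 - (5/12)x and Ps = 34.75 + 0.25x; the wedge Ps − Pb = 18 gives 34.75 + 0.25x − (112.75 - (5/12)x) = 18, so x' = 144.
Then Pb = 112.75 − (5/12)·144 = 52.75 and Ps = 34.75 + 0.25·144 = 70.75.
The subsidy expands output by 144 − 117 = 27 past the efficient level; on those units the gap between marginal cost and willingness to pay runs from 0 up to 18.
DWL = ½ × 18 × 27 = 243.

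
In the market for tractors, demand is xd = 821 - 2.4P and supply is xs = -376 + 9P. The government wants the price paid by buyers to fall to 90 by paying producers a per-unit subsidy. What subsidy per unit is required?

Required subsidy s = 19 per unit

At a buyer price of 90, quantity demanded is 821 − 2.4·90 = 605.
Sellers supply 605 only when they receive Ps with -376 + 9·Ps = 605, i.e. Ps = 109.
s = Ps − Pb = 109 − 90 = 19.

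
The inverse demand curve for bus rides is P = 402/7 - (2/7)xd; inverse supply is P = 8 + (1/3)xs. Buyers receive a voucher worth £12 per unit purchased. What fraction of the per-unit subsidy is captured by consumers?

Consumer share = 6/13

Pre-subsidy: 402/7 - (2/7)x = 8 + (1/3)x gives x* = 1038/13 and P* = 450/13.
With the rebate, buyers effectively pay Pb = Ps − 12, where Ps is the price sellers receive.
On the curves, Pb = 402/7 - (2/7)x and Ps = 8 + (1/3)x; the wedge Ps − Pb = 12 gives 8 + (1/3)x − (402/7 - (2/7)x) = 12, so x' = 1290/13.
Then Pb = 402/7 − (2/7)·(1290/13) = 378/13 and Ps = 8 + (1/3)·(1290/13) = 534/13.
Buyers' price falls by P* − Pb = 450/13 − 378/13 = 72/13; sellers' price rises by Ps − P* = 534/13 − 450/13 = 84/13.
So consumers capture (72/13)/12 = 6/13 of each unit of subsidy.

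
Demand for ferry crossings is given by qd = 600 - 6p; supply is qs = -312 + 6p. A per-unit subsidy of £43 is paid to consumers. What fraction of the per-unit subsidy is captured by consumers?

Pre-subsidy: 600 - 6p = -312 + 6p gives p* = 76, q* = 144.
With the rebate, buyers effectively pay pb = ps − 43, where ps is the price sellers receive.
Demand in terms of ps becomes qd = 600 − 6(ps − 43) = 858 - 6ps. Setting this equal to supply: 858 - 6ps = -312 + 6ps, so ps = 97.5.
Buyers pay pb = 97.5 − 43 = 54.5; q' = -312 + 6·97.5 = 273.
Buyers' price falls by p* − pb = 76 − 54.5 = 21.5; sellers' price rises by ps − p* = 97.5 − 76 = 21.5.
So consumers capture 21.5/43 = 0.5 of each unit of subsidy.

Consumer share = 0.5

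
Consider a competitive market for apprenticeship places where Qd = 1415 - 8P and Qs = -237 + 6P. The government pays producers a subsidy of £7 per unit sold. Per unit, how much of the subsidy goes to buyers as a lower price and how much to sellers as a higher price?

Pre-subsidy: 1415 - 8P = -237 + 6P gives P* = 118, Q* = 471.
With the subsidy, sellers receive Ps = Pb + 7 for each unit, where Pb is the price buyers pay.
Supply in terms of Pb becomes Qs = -237 + 6(Pb + 7) = -195 + 6Pb. Setting this equal to demand: 1415 - 8Pb = -195 + 6Pb, so Pb = 115.
Sellers receive Ps = 115 + 7 = 122; Q' = 1415 − 8·115 = 495.
Buyers' price falls by P* − Pb = 118 − 115 = 3; sellers' price rises by Ps − P* = 122 − 118 = 4.

Buyers gain £3 per unit; sellers gain £4 per unit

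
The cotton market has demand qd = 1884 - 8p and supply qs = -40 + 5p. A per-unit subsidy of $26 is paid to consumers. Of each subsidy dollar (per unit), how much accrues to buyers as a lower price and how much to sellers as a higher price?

Buyers gain $10 per unit; sellers gain $16 per unit

Pre-subsidy: 1884 - 8p = -40 + 5p gives p* = 148, q* = 700.
With the rebate, buyers effectively pay pb = ps − 26, where ps is the price sellers receive.
Demand in terms of ps becomes qd = 1884 − 8(ps − 26) = 2092 - 8ps. Setting this equal to supply: 2092 - 8ps = -40 + 5ps, so ps = 164.
Buyers pay pb = 164 − 26 = 138; q' = -40 + 5·164 = 780.
Buyers' price falls by p* − pb = 148 − 138 = 10; sellers' price rises by ps − p* = 164 − 148 = 16.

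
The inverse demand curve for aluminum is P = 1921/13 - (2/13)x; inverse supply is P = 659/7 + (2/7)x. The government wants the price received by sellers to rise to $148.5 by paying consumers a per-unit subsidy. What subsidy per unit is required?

At a seller price of 148.5, quantity supplied is -329.5 + 3.5·148.5 = 190.25.
Buyers absorb 190.25 only when they pay Pb = 1921/13 − (2/13)·190.25 = 118.5.
s = Ps − Pb = 148.5 − 118.5 = 30.

Required subsidy s = $30 per unit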